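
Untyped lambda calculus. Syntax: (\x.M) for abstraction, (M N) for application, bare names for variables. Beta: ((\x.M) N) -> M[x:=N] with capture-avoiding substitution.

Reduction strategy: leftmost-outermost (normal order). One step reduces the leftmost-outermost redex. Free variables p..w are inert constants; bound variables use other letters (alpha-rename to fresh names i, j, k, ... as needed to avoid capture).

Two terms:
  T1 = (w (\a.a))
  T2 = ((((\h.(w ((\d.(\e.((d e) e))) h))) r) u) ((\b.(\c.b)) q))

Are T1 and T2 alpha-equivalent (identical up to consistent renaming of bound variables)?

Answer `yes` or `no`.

Answer: no

Derivation:
Term 1: (w (\a.a))
Term 2: ((((\h.(w ((\d.(\e.((d e) e))) h))) r) u) ((\b.(\c.b)) q))
Alpha-equivalence: compare structure up to binder renaming.
Result: False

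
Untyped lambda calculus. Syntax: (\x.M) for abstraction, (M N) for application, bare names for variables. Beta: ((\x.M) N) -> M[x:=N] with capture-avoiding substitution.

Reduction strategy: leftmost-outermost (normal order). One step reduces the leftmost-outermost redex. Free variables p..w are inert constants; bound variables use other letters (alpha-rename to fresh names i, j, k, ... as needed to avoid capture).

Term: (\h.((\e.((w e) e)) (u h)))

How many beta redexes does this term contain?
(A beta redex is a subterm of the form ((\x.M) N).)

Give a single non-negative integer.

Answer: 1

Derivation:
Term: (\h.((\e.((w e) e)) (u h)))
  Redex: ((\e.((w e) e)) (u h))
Total redexes: 1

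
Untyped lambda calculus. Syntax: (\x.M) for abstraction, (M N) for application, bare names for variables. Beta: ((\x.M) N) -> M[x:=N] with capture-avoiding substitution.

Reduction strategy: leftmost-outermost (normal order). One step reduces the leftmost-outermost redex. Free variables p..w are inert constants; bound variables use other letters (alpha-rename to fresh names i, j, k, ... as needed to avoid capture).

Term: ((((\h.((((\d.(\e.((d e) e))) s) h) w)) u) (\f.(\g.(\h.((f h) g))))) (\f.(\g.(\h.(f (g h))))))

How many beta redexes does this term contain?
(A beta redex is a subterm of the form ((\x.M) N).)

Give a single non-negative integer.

Answer: 2

Derivation:
Term: ((((\h.((((\d.(\e.((d e) e))) s) h) w)) u) (\f.(\g.(\h.((f h) g))))) (\f.(\g.(\h.(f (g h))))))
  Redex: ((\h.((((\d.(\e.((d e) e))) s) h) w)) u)
  Redex: ((\d.(\e.((d e) e))) s)
Total redexes: 2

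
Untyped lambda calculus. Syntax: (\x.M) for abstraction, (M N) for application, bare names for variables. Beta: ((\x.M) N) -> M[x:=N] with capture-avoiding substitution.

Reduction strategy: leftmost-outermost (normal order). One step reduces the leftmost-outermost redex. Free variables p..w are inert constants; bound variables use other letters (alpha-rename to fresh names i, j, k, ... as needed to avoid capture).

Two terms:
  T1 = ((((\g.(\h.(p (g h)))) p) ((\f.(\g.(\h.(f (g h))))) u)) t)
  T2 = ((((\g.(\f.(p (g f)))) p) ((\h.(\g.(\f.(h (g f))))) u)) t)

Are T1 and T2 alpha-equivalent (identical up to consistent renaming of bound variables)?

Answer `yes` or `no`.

Answer: yes

Derivation:
Term 1: ((((\g.(\h.(p (g h)))) p) ((\f.(\g.(\h.(f (g h))))) u)) t)
Term 2: ((((\g.(\f.(p (g f)))) p) ((\h.(\g.(\f.(h (g f))))) u)) t)
Alpha-equivalence: compare structure up to binder renaming.
Result: True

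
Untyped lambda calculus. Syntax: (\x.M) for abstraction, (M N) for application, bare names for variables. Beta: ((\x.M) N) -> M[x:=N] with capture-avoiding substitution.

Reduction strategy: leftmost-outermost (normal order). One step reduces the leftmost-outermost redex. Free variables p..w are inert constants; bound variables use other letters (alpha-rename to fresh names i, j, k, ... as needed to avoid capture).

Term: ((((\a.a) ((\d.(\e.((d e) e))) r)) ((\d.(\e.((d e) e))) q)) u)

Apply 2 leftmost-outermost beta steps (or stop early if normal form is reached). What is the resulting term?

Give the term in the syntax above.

Answer: (((\e.((r e) e)) ((\d.(\e.((d e) e))) q)) u)

Derivation:
Step 0: ((((\a.a) ((\d.(\e.((d e) e))) r)) ((\d.(\e.((d e) e))) q)) u)
Step 1: ((((\d.(\e.((d e) e))) r) ((\d.(\e.((d e) e))) q)) u)
Step 2: (((\e.((r e) e)) ((\d.(\e.((d e) e))) q)) u)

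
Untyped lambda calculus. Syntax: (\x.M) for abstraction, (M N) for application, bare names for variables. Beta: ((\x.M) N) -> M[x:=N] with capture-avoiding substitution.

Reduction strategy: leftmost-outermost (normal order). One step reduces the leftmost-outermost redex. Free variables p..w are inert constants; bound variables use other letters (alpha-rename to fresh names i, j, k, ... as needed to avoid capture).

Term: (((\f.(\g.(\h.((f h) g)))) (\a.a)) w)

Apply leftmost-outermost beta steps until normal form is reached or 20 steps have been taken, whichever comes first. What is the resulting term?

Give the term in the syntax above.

Answer: (\h.(h w))

Derivation:
Step 0: (((\f.(\g.(\h.((f h) g)))) (\a.a)) w)
Step 1: ((\g.(\h.(((\a.a) h) g))) w)
Step 2: (\h.(((\a.a) h) w))
Step 3: (\h.(h w))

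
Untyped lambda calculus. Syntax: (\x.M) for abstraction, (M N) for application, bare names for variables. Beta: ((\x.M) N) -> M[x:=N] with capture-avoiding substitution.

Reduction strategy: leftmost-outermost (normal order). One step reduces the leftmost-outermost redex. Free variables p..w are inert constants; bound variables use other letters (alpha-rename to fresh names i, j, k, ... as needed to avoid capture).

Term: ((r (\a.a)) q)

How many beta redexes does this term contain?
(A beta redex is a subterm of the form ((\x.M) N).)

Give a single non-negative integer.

Term: ((r (\a.a)) q)
  (no redexes)
Total redexes: 0

Answer: 0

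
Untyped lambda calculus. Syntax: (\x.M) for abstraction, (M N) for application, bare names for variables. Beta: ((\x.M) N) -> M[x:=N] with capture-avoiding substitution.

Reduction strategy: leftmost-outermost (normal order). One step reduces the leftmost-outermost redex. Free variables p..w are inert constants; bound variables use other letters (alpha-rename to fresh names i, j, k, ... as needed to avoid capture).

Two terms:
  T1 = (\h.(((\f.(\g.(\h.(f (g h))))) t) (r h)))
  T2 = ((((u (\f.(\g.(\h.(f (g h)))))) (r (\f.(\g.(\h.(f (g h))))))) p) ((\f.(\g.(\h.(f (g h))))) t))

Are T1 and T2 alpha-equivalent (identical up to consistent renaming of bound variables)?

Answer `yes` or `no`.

Term 1: (\h.(((\f.(\g.(\h.(f (g h))))) t) (r h)))
Term 2: ((((u (\f.(\g.(\h.(f (g h)))))) (r (\f.(\g.(\h.(f (g h))))))) p) ((\f.(\g.(\h.(f (g h))))) t))
Alpha-equivalence: compare structure up to binder renaming.
Result: False

Answer: no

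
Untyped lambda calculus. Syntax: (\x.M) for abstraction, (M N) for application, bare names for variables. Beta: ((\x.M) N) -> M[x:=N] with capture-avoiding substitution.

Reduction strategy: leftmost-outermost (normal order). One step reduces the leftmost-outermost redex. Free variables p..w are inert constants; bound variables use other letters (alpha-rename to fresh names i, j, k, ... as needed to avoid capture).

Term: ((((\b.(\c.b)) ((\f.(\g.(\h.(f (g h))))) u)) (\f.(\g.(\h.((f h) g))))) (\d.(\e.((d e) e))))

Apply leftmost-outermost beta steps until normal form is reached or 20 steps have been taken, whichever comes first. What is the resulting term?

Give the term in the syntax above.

Answer: (\h.(u (\e.((h e) e))))

Derivation:
Step 0: ((((\b.(\c.b)) ((\f.(\g.(\h.(f (g h))))) u)) (\f.(\g.(\h.((f h) g))))) (\d.(\e.((d e) e))))
Step 1: (((\c.((\f.(\g.(\h.(f (g h))))) u)) (\f.(\g.(\h.((f h) g))))) (\d.(\e.((d e) e))))
Step 2: (((\f.(\g.(\h.(f (g h))))) u) (\d.(\e.((d e) e))))
Step 3: ((\g.(\h.(u (g h)))) (\d.(\e.((d e) e))))
Step 4: (\h.(u ((\d.(\e.((d e) e))) h)))
Step 5: (\h.(u (\e.((h e) e))))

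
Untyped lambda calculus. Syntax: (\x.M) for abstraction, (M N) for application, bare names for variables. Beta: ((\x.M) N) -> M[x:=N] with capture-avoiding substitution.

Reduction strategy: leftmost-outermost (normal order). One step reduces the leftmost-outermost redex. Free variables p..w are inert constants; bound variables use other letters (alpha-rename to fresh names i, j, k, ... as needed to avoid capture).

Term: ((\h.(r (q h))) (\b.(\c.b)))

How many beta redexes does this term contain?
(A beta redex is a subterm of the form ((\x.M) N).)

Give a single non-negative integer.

Term: ((\h.(r (q h))) (\b.(\c.b)))
  Redex: ((\h.(r (q h))) (\b.(\c.b)))
Total redexes: 1

Answer: 1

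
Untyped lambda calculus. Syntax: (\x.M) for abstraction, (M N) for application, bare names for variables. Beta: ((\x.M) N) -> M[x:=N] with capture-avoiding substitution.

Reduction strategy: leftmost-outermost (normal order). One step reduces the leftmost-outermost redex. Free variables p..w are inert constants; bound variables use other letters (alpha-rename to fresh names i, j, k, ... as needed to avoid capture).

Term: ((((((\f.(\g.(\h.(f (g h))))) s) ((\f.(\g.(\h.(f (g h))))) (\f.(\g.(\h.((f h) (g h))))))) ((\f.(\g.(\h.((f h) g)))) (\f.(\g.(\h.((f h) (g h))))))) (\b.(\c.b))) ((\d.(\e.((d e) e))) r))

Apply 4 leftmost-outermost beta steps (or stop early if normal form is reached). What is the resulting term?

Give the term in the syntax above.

Step 0: ((((((\f.(\g.(\h.(f (g h))))) s) ((\f.(\g.(\h.(f (g h))))) (\f.(\g.(\h.((f h) (g h))))))) ((\f.(\g.(\h.((f h) g)))) (\f.(\g.(\h.((f h) (g h))))))) (\b.(\c.b))) ((\d.(\e.((d e) e))) r))
Step 1: (((((\g.(\h.(s (g h)))) ((\f.(\g.(\h.(f (g h))))) (\f.(\g.(\h.((f h) (g h))))))) ((\f.(\g.(\h.((f h) g)))) (\f.(\g.(\h.((f h) (g h))))))) (\b.(\c.b))) ((\d.(\e.((d e) e))) r))
Step 2: ((((\h.(s (((\f.(\g.(\h.(f (g h))))) (\f.(\g.(\h.((f h) (g h)))))) h))) ((\f.(\g.(\h.((f h) g)))) (\f.(\g.(\h.((f h) (g h))))))) (\b.(\c.b))) ((\d.(\e.((d e) e))) r))
Step 3: (((s (((\f.(\g.(\h.(f (g h))))) (\f.(\g.(\h.((f h) (g h)))))) ((\f.(\g.(\h.((f h) g)))) (\f.(\g.(\h.((f h) (g h)))))))) (\b.(\c.b))) ((\d.(\e.((d e) e))) r))
Step 4: (((s ((\g.(\h.((\f.(\g.(\h.((f h) (g h))))) (g h)))) ((\f.(\g.(\h.((f h) g)))) (\f.(\g.(\h.((f h) (g h)))))))) (\b.(\c.b))) ((\d.(\e.((d e) e))) r))

Answer: (((s ((\g.(\h.((\f.(\g.(\h.((f h) (g h))))) (g h)))) ((\f.(\g.(\h.((f h) g)))) (\f.(\g.(\h.((f h) (g h)))))))) (\b.(\c.b))) ((\d.(\e.((d e) e))) r))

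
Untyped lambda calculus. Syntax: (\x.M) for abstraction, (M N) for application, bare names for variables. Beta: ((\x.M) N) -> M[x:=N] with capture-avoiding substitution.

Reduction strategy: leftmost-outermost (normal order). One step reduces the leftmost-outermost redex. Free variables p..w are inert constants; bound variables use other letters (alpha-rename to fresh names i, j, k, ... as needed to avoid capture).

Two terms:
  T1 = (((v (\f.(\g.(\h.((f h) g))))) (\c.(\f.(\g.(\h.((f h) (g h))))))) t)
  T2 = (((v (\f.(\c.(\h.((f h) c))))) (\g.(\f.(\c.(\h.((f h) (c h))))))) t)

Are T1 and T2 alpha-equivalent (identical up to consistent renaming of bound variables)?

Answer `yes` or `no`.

Term 1: (((v (\f.(\g.(\h.((f h) g))))) (\c.(\f.(\g.(\h.((f h) (g h))))))) t)
Term 2: (((v (\f.(\c.(\h.((f h) c))))) (\g.(\f.(\c.(\h.((f h) (c h))))))) t)
Alpha-equivalence: compare structure up to binder renaming.
Result: True

Answer: yes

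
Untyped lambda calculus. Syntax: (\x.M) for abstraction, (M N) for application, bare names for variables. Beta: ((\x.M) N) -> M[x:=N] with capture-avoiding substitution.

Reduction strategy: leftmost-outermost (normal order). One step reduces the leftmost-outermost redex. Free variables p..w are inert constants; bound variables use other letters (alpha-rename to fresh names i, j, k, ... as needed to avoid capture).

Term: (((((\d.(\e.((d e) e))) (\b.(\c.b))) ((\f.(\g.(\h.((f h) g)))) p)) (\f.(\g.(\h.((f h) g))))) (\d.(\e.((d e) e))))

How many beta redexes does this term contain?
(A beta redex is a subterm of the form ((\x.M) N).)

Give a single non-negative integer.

Term: (((((\d.(\e.((d e) e))) (\b.(\c.b))) ((\f.(\g.(\h.((f h) g)))) p)) (\f.(\g.(\h.((f h) g))))) (\d.(\e.((d e) e))))
  Redex: ((\d.(\e.((d e) e))) (\b.(\c.b)))
  Redex: ((\f.(\g.(\h.((f h) g)))) p)
Total redexes: 2

Answer: 2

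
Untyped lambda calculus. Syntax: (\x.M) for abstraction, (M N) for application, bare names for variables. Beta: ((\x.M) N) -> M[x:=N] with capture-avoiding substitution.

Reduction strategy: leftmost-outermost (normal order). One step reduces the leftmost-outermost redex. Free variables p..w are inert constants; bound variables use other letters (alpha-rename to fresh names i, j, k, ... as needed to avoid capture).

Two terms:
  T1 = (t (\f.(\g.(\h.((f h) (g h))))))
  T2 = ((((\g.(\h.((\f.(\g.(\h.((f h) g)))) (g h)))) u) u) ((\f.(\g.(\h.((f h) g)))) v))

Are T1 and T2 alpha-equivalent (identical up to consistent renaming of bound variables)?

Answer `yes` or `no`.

Term 1: (t (\f.(\g.(\h.((f h) (g h))))))
Term 2: ((((\g.(\h.((\f.(\g.(\h.((f h) g)))) (g h)))) u) u) ((\f.(\g.(\h.((f h) g)))) v))
Alpha-equivalence: compare structure up to binder renaming.
Result: False

Answer: no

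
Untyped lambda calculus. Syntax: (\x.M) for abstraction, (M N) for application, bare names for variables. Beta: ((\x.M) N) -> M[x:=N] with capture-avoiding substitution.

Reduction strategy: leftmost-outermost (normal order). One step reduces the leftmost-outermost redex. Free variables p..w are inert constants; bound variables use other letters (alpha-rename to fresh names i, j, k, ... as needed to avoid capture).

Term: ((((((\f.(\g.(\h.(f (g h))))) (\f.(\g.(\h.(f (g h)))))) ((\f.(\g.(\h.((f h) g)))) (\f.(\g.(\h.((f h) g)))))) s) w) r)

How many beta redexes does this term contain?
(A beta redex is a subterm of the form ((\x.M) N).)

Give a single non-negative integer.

Answer: 2

Derivation:
Term: ((((((\f.(\g.(\h.(f (g h))))) (\f.(\g.(\h.(f (g h)))))) ((\f.(\g.(\h.((f h) g)))) (\f.(\g.(\h.((f h) g)))))) s) w) r)
  Redex: ((\f.(\g.(\h.(f (g h))))) (\f.(\g.(\h.(f (g h))))))
  Redex: ((\f.(\g.(\h.((f h) g)))) (\f.(\g.(\h.((f h) g)))))
Total redexes: 2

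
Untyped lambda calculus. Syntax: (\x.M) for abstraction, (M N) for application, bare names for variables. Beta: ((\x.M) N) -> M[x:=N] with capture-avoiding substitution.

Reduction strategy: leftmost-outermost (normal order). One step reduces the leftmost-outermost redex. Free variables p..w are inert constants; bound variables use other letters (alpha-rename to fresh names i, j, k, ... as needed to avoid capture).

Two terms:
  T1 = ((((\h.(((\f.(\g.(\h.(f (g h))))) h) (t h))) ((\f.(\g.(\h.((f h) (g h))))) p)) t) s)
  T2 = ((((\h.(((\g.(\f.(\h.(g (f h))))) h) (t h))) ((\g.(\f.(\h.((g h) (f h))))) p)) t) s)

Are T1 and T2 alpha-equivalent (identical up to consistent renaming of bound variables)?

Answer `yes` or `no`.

Term 1: ((((\h.(((\f.(\g.(\h.(f (g h))))) h) (t h))) ((\f.(\g.(\h.((f h) (g h))))) p)) t) s)
Term 2: ((((\h.(((\g.(\f.(\h.(g (f h))))) h) (t h))) ((\g.(\f.(\h.((g h) (f h))))) p)) t) s)
Alpha-equivalence: compare structure up to binder renaming.
Result: True

Answer: yes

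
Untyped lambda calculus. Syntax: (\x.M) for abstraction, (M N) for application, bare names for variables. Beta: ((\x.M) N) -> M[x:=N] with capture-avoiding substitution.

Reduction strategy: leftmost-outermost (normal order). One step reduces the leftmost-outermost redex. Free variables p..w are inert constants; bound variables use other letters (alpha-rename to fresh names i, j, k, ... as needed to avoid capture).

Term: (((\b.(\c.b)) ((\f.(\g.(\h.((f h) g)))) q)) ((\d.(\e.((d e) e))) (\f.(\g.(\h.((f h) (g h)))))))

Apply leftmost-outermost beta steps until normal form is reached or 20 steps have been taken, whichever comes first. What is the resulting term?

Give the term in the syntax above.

Step 0: (((\b.(\c.b)) ((\f.(\g.(\h.((f h) g)))) q)) ((\d.(\e.((d e) e))) (\f.(\g.(\h.((f h) (g h)))))))
Step 1: ((\c.((\f.(\g.(\h.((f h) g)))) q)) ((\d.(\e.((d e) e))) (\f.(\g.(\h.((f h) (g h)))))))
Step 2: ((\f.(\g.(\h.((f h) g)))) q)
Step 3: (\g.(\h.((q h) g)))

Answer: (\g.(\h.((q h) g)))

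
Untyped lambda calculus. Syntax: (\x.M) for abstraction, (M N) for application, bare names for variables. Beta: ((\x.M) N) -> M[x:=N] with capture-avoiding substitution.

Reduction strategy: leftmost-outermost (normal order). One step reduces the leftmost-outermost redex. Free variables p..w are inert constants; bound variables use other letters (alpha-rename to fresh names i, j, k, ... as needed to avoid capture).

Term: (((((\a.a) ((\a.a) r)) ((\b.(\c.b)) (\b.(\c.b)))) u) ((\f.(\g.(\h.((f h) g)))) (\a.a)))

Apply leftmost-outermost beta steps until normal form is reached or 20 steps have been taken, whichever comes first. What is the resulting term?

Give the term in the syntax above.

Step 0: (((((\a.a) ((\a.a) r)) ((\b.(\c.b)) (\b.(\c.b)))) u) ((\f.(\g.(\h.((f h) g)))) (\a.a)))
Step 1: (((((\a.a) r) ((\b.(\c.b)) (\b.(\c.b)))) u) ((\f.(\g.(\h.((f h) g)))) (\a.a)))
Step 2: (((r ((\b.(\c.b)) (\b.(\c.b)))) u) ((\f.(\g.(\h.((f h) g)))) (\a.a)))
Step 3: (((r (\c.(\b.(\c.b)))) u) ((\f.(\g.(\h.((f h) g)))) (\a.a)))
Step 4: (((r (\c.(\b.(\c.b)))) u) (\g.(\h.(((\a.a) h) g))))
Step 5: (((r (\c.(\b.(\c.b)))) u) (\g.(\h.(h g))))

Answer: (((r (\c.(\b.(\c.b)))) u) (\g.(\h.(h g))))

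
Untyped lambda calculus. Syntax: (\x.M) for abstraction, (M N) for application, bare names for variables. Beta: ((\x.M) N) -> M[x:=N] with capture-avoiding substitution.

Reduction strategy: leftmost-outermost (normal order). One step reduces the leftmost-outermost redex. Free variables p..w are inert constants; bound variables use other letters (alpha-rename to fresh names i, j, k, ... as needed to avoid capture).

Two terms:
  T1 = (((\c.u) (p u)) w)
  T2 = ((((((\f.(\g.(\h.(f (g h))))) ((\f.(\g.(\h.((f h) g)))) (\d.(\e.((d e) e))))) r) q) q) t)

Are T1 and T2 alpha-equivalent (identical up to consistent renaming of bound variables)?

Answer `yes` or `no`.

Term 1: (((\c.u) (p u)) w)
Term 2: ((((((\f.(\g.(\h.(f (g h))))) ((\f.(\g.(\h.((f h) g)))) (\d.(\e.((d e) e))))) r) q) q) t)
Alpha-equivalence: compare structure up to binder renaming.
Result: False

Answer: no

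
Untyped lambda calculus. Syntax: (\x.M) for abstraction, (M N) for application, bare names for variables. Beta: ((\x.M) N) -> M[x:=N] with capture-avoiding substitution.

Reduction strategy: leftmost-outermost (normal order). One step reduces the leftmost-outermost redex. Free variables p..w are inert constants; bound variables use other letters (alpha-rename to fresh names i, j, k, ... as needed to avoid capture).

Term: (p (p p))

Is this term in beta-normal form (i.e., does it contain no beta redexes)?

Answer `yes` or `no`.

Answer: yes

Derivation:
Term: (p (p p))
No beta redexes found.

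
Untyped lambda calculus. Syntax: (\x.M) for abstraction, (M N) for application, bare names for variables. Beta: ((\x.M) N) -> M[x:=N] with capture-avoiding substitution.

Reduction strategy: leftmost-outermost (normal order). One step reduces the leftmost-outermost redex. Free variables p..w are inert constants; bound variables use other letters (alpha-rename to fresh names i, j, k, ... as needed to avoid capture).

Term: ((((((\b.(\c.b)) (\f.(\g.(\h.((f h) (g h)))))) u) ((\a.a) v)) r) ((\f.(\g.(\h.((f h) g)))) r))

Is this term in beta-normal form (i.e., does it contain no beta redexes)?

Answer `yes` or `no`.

Answer: no

Derivation:
Term: ((((((\b.(\c.b)) (\f.(\g.(\h.((f h) (g h)))))) u) ((\a.a) v)) r) ((\f.(\g.(\h.((f h) g)))) r))
Found 3 beta redex(es).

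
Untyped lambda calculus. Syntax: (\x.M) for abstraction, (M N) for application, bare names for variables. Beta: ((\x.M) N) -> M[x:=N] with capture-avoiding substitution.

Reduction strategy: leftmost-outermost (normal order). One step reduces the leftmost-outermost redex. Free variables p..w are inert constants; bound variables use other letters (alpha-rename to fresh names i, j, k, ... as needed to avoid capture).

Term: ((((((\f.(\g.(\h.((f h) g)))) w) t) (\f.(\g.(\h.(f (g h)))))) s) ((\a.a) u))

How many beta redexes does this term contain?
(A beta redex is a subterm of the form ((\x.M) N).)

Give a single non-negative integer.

Answer: 2

Derivation:
Term: ((((((\f.(\g.(\h.((f h) g)))) w) t) (\f.(\g.(\h.(f (g h)))))) s) ((\a.a) u))
  Redex: ((\f.(\g.(\h.((f h) g)))) w)
  Redex: ((\a.a) u)
Total redexes: 2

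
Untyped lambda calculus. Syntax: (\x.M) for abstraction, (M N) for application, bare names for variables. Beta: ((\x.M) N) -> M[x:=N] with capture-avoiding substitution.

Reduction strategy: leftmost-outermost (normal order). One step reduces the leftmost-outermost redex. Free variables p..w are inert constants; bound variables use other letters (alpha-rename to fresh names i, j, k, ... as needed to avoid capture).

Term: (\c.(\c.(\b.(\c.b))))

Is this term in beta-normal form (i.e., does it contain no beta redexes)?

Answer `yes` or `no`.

Answer: yes

Derivation:
Term: (\c.(\c.(\b.(\c.b))))
No beta redexes found.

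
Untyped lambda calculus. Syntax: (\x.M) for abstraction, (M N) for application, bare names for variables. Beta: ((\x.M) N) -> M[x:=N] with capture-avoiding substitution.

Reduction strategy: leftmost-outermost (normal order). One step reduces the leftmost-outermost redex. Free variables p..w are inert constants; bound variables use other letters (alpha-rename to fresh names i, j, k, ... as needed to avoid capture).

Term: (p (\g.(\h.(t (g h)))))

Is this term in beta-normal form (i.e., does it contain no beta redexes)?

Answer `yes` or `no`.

Answer: yes

Derivation:
Term: (p (\g.(\h.(t (g h)))))
No beta redexes found.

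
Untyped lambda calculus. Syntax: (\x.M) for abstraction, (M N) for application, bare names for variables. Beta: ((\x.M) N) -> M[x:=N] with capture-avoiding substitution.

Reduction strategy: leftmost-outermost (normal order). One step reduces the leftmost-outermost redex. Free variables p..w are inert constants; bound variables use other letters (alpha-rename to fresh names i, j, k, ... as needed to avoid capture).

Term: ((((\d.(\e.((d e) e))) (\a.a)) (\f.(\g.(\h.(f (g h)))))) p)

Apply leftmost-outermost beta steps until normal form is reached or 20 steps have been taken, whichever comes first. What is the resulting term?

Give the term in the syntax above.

Step 0: ((((\d.(\e.((d e) e))) (\a.a)) (\f.(\g.(\h.(f (g h)))))) p)
Step 1: (((\e.(((\a.a) e) e)) (\f.(\g.(\h.(f (g h)))))) p)
Step 2: ((((\a.a) (\f.(\g.(\h.(f (g h)))))) (\f.(\g.(\h.(f (g h)))))) p)
Step 3: (((\f.(\g.(\h.(f (g h))))) (\f.(\g.(\h.(f (g h)))))) p)
Step 4: ((\g.(\h.((\f.(\g.(\h.(f (g h))))) (g h)))) p)
Step 5: (\h.((\f.(\g.(\h.(f (g h))))) (p h)))
Step 6: (\h.(\g.(\i.((p h) (g i)))))

Answer: (\h.(\g.(\i.((p h) (g i)))))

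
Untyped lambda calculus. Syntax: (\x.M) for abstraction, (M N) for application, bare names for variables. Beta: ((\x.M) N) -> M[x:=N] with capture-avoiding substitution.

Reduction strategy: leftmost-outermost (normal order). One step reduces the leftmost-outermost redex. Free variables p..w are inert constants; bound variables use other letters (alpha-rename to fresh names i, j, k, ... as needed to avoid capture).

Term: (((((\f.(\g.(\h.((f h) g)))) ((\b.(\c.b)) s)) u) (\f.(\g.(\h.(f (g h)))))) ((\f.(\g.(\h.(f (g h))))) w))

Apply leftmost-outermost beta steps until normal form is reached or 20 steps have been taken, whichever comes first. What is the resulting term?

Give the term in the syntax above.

Step 0: (((((\f.(\g.(\h.((f h) g)))) ((\b.(\c.b)) s)) u) (\f.(\g.(\h.(f (g h)))))) ((\f.(\g.(\h.(f (g h))))) w))
Step 1: ((((\g.(\h.((((\b.(\c.b)) s) h) g))) u) (\f.(\g.(\h.(f (g h)))))) ((\f.(\g.(\h.(f (g h))))) w))
Step 2: (((\h.((((\b.(\c.b)) s) h) u)) (\f.(\g.(\h.(f (g h)))))) ((\f.(\g.(\h.(f (g h))))) w))
Step 3: (((((\b.(\c.b)) s) (\f.(\g.(\h.(f (g h)))))) u) ((\f.(\g.(\h.(f (g h))))) w))
Step 4: ((((\c.s) (\f.(\g.(\h.(f (g h)))))) u) ((\f.(\g.(\h.(f (g h))))) w))
Step 5: ((s u) ((\f.(\g.(\h.(f (g h))))) w))
Step 6: ((s u) (\g.(\h.(w (g h)))))

Answer: ((s u) (\g.(\h.(w (g h)))))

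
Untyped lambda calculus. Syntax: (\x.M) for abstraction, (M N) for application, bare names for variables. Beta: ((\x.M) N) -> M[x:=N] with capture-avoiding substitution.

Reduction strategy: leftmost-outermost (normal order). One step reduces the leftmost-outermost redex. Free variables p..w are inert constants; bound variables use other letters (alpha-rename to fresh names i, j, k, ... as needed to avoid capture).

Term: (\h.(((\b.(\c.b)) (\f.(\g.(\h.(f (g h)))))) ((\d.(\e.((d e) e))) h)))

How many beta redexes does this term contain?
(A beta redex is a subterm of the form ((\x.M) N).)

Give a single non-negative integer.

Term: (\h.(((\b.(\c.b)) (\f.(\g.(\h.(f (g h)))))) ((\d.(\e.((d e) e))) h)))
  Redex: ((\b.(\c.b)) (\f.(\g.(\h.(f (g h))))))
  Redex: ((\d.(\e.((d e) e))) h)
Total redexes: 2

Answer: 2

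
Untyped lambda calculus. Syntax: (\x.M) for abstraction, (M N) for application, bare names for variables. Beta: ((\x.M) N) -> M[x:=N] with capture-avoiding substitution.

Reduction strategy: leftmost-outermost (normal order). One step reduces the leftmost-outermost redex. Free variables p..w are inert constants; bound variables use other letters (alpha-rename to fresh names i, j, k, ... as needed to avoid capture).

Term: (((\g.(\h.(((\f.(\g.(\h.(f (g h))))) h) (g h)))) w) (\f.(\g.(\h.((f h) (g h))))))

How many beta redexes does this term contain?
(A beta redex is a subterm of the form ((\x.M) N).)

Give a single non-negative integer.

Term: (((\g.(\h.(((\f.(\g.(\h.(f (g h))))) h) (g h)))) w) (\f.(\g.(\h.((f h) (g h))))))
  Redex: ((\g.(\h.(((\f.(\g.(\h.(f (g h))))) h) (g h)))) w)
  Redex: ((\f.(\g.(\h.(f (g h))))) h)
Total redexes: 2

Answer: 2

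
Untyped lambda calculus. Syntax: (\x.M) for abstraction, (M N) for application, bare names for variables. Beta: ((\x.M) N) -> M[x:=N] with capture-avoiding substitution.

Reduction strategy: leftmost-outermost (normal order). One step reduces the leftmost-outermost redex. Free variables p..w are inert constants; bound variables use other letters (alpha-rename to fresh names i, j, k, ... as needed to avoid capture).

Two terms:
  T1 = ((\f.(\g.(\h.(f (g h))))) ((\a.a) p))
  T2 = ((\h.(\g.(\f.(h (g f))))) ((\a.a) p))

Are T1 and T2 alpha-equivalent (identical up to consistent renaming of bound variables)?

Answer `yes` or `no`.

Answer: yes

Derivation:
Term 1: ((\f.(\g.(\h.(f (g h))))) ((\a.a) p))
Term 2: ((\h.(\g.(\f.(h (g f))))) ((\a.a) p))
Alpha-equivalence: compare structure up to binder renaming.
Result: True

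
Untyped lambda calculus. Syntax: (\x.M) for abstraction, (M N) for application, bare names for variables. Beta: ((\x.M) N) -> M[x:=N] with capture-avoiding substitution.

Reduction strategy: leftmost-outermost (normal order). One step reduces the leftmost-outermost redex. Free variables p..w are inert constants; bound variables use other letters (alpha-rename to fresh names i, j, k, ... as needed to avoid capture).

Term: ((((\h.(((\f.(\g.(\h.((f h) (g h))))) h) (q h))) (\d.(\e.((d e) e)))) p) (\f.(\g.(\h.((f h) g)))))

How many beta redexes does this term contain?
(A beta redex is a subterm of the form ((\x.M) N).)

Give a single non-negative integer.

Answer: 2

Derivation:
Term: ((((\h.(((\f.(\g.(\h.((f h) (g h))))) h) (q h))) (\d.(\e.((d e) e)))) p) (\f.(\g.(\h.((f h) g)))))
  Redex: ((\h.(((\f.(\g.(\h.((f h) (g h))))) h) (q h))) (\d.(\e.((d e) e))))
  Redex: ((\f.(\g.(\h.((f h) (g h))))) h)
Total redexes: 2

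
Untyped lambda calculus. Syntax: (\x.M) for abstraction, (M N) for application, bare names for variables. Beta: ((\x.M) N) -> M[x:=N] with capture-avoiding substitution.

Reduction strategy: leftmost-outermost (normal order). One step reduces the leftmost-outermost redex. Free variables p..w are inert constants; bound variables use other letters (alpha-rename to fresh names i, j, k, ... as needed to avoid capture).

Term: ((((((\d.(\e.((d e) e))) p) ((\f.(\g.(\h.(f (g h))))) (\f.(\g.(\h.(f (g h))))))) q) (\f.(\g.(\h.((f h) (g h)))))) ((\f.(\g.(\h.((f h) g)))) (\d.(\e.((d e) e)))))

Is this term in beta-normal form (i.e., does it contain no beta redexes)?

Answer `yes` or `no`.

Term: ((((((\d.(\e.((d e) e))) p) ((\f.(\g.(\h.(f (g h))))) (\f.(\g.(\h.(f (g h))))))) q) (\f.(\g.(\h.((f h) (g h)))))) ((\f.(\g.(\h.((f h) g)))) (\d.(\e.((d e) e)))))
Found 3 beta redex(es).

Answer: no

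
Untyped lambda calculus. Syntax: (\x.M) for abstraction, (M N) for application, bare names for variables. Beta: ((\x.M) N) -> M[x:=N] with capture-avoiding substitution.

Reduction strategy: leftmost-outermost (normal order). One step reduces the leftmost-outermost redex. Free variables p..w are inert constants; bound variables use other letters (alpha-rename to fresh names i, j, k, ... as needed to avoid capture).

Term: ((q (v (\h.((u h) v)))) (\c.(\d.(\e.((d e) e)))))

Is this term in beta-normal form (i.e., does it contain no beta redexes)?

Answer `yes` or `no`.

Answer: yes

Derivation:
Term: ((q (v (\h.((u h) v)))) (\c.(\d.(\e.((d e) e)))))
No beta redexes found.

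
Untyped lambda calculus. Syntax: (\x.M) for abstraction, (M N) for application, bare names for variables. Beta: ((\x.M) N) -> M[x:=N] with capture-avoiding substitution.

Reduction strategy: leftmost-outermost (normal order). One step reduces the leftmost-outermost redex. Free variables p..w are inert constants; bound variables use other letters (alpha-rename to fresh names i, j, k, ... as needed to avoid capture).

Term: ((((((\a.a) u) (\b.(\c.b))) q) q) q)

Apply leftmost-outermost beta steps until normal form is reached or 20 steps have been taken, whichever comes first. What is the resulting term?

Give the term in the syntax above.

Answer: ((((u (\b.(\c.b))) q) q) q)

Derivation:
Step 0: ((((((\a.a) u) (\b.(\c.b))) q) q) q)
Step 1: ((((u (\b.(\c.b))) q) q) q)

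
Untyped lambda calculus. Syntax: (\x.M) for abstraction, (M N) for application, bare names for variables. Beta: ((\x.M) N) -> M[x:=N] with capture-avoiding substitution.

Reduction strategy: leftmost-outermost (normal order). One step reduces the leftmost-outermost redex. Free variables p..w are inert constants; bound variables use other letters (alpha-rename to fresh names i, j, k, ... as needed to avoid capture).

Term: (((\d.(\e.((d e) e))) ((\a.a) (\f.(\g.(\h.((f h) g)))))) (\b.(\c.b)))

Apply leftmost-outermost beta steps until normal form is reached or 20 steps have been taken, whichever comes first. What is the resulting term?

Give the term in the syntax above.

Answer: (\h.h)

Derivation:
Step 0: (((\d.(\e.((d e) e))) ((\a.a) (\f.(\g.(\h.((f h) g)))))) (\b.(\c.b)))
Step 1: ((\e.((((\a.a) (\f.(\g.(\h.((f h) g))))) e) e)) (\b.(\c.b)))
Step 2: ((((\a.a) (\f.(\g.(\h.((f h) g))))) (\b.(\c.b))) (\b.(\c.b)))
Step 3: (((\f.(\g.(\h.((f h) g)))) (\b.(\c.b))) (\b.(\c.b)))
Step 4: ((\g.(\h.(((\b.(\c.b)) h) g))) (\b.(\c.b)))
Step 5: (\h.(((\b.(\c.b)) h) (\b.(\c.b))))
Step 6: (\h.((\c.h) (\b.(\c.b))))
Step 7: (\h.h)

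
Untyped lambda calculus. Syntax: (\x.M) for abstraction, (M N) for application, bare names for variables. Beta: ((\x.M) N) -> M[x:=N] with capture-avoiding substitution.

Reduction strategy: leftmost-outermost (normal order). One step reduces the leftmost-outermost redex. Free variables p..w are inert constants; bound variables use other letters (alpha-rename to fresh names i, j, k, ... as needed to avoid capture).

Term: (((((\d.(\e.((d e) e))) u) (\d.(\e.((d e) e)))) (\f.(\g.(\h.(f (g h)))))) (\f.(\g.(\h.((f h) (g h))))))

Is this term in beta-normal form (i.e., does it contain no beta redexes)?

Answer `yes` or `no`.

Term: (((((\d.(\e.((d e) e))) u) (\d.(\e.((d e) e)))) (\f.(\g.(\h.(f (g h)))))) (\f.(\g.(\h.((f h) (g h))))))
Found 1 beta redex(es).

Answer: no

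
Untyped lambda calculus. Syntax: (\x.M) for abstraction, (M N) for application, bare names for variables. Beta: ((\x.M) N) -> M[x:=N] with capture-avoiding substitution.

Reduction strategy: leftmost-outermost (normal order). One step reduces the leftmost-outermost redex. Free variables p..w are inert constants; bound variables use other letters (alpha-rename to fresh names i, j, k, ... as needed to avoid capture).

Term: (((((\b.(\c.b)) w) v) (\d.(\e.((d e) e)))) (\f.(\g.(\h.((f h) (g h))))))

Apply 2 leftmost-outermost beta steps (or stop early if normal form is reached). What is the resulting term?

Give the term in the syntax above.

Answer: ((w (\d.(\e.((d e) e)))) (\f.(\g.(\h.((f h) (g h))))))

Derivation:
Step 0: (((((\b.(\c.b)) w) v) (\d.(\e.((d e) e)))) (\f.(\g.(\h.((f h) (g h))))))
Step 1: ((((\c.w) v) (\d.(\e.((d e) e)))) (\f.(\g.(\h.((f h) (g h))))))
Step 2: ((w (\d.(\e.((d e) e)))) (\f.(\g.(\h.((f h) (g h))))))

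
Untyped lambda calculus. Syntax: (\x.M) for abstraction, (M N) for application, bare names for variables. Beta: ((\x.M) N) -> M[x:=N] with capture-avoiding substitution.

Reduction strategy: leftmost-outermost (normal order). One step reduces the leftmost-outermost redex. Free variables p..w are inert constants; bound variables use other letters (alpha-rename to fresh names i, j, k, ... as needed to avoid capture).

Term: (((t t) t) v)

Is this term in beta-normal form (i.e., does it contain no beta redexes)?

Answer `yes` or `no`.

Term: (((t t) t) v)
No beta redexes found.

Answer: yes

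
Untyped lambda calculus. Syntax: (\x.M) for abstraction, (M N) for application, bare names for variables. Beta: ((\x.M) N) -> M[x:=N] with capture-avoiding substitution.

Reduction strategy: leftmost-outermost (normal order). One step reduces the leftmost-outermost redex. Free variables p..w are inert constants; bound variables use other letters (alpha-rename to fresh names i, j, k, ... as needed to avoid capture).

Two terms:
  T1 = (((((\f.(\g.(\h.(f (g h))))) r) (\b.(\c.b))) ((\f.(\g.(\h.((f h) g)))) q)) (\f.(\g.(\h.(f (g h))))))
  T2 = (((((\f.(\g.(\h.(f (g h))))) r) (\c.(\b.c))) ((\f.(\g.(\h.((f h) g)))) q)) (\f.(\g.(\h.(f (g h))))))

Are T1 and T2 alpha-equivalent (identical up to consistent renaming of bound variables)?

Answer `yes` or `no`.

Answer: yes

Derivation:
Term 1: (((((\f.(\g.(\h.(f (g h))))) r) (\b.(\c.b))) ((\f.(\g.(\h.((f h) g)))) q)) (\f.(\g.(\h.(f (g h))))))
Term 2: (((((\f.(\g.(\h.(f (g h))))) r) (\c.(\b.c))) ((\f.(\g.(\h.((f h) g)))) q)) (\f.(\g.(\h.(f (g h))))))
Alpha-equivalence: compare structure up to binder renaming.
Result: True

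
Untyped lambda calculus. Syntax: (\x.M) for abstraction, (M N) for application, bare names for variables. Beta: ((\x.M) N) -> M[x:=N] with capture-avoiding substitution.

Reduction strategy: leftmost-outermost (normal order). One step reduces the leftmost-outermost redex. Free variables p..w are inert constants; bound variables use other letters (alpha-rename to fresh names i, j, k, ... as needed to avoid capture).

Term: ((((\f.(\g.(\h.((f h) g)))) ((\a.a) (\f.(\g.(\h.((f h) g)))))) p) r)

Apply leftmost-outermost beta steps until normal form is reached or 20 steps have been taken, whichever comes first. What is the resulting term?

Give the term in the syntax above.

Answer: (\h.((r h) p))

Derivation:
Step 0: ((((\f.(\g.(\h.((f h) g)))) ((\a.a) (\f.(\g.(\h.((f h) g)))))) p) r)
Step 1: (((\g.(\h.((((\a.a) (\f.(\g.(\h.((f h) g))))) h) g))) p) r)
Step 2: ((\h.((((\a.a) (\f.(\g.(\h.((f h) g))))) h) p)) r)
Step 3: ((((\a.a) (\f.(\g.(\h.((f h) g))))) r) p)
Step 4: (((\f.(\g.(\h.((f h) g)))) r) p)
Step 5: ((\g.(\h.((r h) g))) p)
Step 6: (\h.((r h) p))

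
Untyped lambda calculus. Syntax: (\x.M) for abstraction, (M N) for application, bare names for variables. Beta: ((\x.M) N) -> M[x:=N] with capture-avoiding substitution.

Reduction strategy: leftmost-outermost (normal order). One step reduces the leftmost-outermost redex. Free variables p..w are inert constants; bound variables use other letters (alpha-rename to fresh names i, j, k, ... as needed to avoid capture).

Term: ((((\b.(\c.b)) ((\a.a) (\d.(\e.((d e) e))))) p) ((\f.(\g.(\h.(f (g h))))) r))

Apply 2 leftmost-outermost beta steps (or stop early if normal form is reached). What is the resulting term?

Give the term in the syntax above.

Answer: (((\a.a) (\d.(\e.((d e) e)))) ((\f.(\g.(\h.(f (g h))))) r))

Derivation:
Step 0: ((((\b.(\c.b)) ((\a.a) (\d.(\e.((d e) e))))) p) ((\f.(\g.(\h.(f (g h))))) r))
Step 1: (((\c.((\a.a) (\d.(\e.((d e) e))))) p) ((\f.(\g.(\h.(f (g h))))) r))
Step 2: (((\a.a) (\d.(\e.((d e) e)))) ((\f.(\g.(\h.(f (g h))))) r))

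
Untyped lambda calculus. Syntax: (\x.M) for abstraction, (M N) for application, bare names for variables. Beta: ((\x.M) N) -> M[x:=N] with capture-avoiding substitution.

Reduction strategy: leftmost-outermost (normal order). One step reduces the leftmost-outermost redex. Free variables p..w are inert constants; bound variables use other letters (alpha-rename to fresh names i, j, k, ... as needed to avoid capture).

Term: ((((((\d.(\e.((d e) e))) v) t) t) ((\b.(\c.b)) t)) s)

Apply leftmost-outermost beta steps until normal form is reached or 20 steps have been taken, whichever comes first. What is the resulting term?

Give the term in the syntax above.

Answer: (((((v t) t) t) (\c.t)) s)

Derivation:
Step 0: ((((((\d.(\e.((d e) e))) v) t) t) ((\b.(\c.b)) t)) s)
Step 1: (((((\e.((v e) e)) t) t) ((\b.(\c.b)) t)) s)
Step 2: (((((v t) t) t) ((\b.(\c.b)) t)) s)
Step 3: (((((v t) t) t) (\c.t)) s)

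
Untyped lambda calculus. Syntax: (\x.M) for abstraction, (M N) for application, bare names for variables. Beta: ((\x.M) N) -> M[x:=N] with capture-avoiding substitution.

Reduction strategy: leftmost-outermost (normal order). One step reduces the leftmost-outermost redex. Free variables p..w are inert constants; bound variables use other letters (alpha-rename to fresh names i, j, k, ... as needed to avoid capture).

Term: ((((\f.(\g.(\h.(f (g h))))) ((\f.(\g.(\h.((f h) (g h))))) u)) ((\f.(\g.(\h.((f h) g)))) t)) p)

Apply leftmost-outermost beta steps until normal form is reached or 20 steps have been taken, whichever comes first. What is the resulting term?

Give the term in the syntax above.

Step 0: ((((\f.(\g.(\h.(f (g h))))) ((\f.(\g.(\h.((f h) (g h))))) u)) ((\f.(\g.(\h.((f h) g)))) t)) p)
Step 1: (((\g.(\h.(((\f.(\g.(\h.((f h) (g h))))) u) (g h)))) ((\f.(\g.(\h.((f h) g)))) t)) p)
Step 2: ((\h.(((\f.(\g.(\h.((f h) (g h))))) u) (((\f.(\g.(\h.((f h) g)))) t) h))) p)
Step 3: (((\f.(\g.(\h.((f h) (g h))))) u) (((\f.(\g.(\h.((f h) g)))) t) p))
Step 4: ((\g.(\h.((u h) (g h)))) (((\f.(\g.(\h.((f h) g)))) t) p))
Step 5: (\h.((u h) ((((\f.(\g.(\h.((f h) g)))) t) p) h)))
Step 6: (\h.((u h) (((\g.(\h.((t h) g))) p) h)))
Step 7: (\h.((u h) ((\h.((t h) p)) h)))
Step 8: (\h.((u h) ((t h) p)))

Answer: (\h.((u h) ((t h) p)))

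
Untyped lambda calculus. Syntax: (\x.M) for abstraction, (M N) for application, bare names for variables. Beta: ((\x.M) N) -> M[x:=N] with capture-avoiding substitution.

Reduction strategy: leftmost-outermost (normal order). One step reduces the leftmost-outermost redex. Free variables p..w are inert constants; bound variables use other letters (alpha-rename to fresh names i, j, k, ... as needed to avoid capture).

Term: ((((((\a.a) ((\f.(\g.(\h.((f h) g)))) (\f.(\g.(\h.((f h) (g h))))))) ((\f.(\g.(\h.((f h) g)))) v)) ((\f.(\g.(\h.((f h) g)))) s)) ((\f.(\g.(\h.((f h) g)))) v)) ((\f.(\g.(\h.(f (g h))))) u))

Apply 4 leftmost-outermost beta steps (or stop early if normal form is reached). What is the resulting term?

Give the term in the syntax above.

Step 0: ((((((\a.a) ((\f.(\g.(\h.((f h) g)))) (\f.(\g.(\h.((f h) (g h))))))) ((\f.(\g.(\h.((f h) g)))) v)) ((\f.(\g.(\h.((f h) g)))) s)) ((\f.(\g.(\h.((f h) g)))) v)) ((\f.(\g.(\h.(f (g h))))) u))
Step 1: ((((((\f.(\g.(\h.((f h) g)))) (\f.(\g.(\h.((f h) (g h)))))) ((\f.(\g.(\h.((f h) g)))) v)) ((\f.(\g.(\h.((f h) g)))) s)) ((\f.(\g.(\h.((f h) g)))) v)) ((\f.(\g.(\h.(f (g h))))) u))
Step 2: (((((\g.(\h.(((\f.(\g.(\h.((f h) (g h))))) h) g))) ((\f.(\g.(\h.((f h) g)))) v)) ((\f.(\g.(\h.((f h) g)))) s)) ((\f.(\g.(\h.((f h) g)))) v)) ((\f.(\g.(\h.(f (g h))))) u))
Step 3: ((((\h.(((\f.(\g.(\h.((f h) (g h))))) h) ((\f.(\g.(\h.((f h) g)))) v))) ((\f.(\g.(\h.((f h) g)))) s)) ((\f.(\g.(\h.((f h) g)))) v)) ((\f.(\g.(\h.(f (g h))))) u))
Step 4: (((((\f.(\g.(\h.((f h) (g h))))) ((\f.(\g.(\h.((f h) g)))) s)) ((\f.(\g.(\h.((f h) g)))) v)) ((\f.(\g.(\h.((f h) g)))) v)) ((\f.(\g.(\h.(f (g h))))) u))

Answer: (((((\f.(\g.(\h.((f h) (g h))))) ((\f.(\g.(\h.((f h) g)))) s)) ((\f.(\g.(\h.((f h) g)))) v)) ((\f.(\g.(\h.((f h) g)))) v)) ((\f.(\g.(\h.(f (g h))))) u))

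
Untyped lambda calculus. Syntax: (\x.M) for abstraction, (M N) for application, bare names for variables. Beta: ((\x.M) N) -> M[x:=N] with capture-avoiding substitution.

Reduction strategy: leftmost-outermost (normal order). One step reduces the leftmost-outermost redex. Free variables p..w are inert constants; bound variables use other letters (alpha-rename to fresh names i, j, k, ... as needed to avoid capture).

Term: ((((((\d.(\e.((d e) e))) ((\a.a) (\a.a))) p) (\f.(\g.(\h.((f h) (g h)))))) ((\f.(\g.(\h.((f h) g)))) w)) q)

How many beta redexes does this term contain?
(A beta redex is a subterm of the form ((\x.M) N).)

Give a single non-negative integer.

Answer: 3

Derivation:
Term: ((((((\d.(\e.((d e) e))) ((\a.a) (\a.a))) p) (\f.(\g.(\h.((f h) (g h)))))) ((\f.(\g.(\h.((f h) g)))) w)) q)
  Redex: ((\d.(\e.((d e) e))) ((\a.a) (\a.a)))
  Redex: ((\a.a) (\a.a))
  Redex: ((\f.(\g.(\h.((f h) g)))) w)
Total redexes: 3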